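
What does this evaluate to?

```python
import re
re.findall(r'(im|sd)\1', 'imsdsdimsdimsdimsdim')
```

['sd']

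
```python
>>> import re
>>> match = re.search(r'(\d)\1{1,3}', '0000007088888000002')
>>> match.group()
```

After group 1 captures some text, `\1` only succeeds where that same text appears again.
`re.search` tries every starting position until one works.
The match spans [0:4] → '0000'.
Captured: group 1 = '0'.

'0000'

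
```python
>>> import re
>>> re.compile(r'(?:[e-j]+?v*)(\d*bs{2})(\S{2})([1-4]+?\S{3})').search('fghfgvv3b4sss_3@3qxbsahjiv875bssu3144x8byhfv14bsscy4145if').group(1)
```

The pattern matches one or more of a character in [e-j] (lazy), then zero or more of a literal 'v' (non-capturing group); then zero or more of a digit, then the literal 'b', then exactly 2 of a literal 's' (captured); then exactly 2 of a non-whitespace character (captured); then one or more of a character in [1-4] (lazy), then exactly 3 of a non-whitespace character (captured).
Because the quantifier is non-greedy, it stops expanding at the earliest point where the rest of the pattern can succeed.
`search` walks the string left to right and returns the first match it finds.
The match spans [22:38] → 'hjiv875bssu3144x'.
Captured: group 1 = '875bss', group 2 = 'u3', group 3 = '144x'.

'875bss'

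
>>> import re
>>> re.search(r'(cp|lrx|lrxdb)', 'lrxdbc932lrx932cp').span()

(0, 3)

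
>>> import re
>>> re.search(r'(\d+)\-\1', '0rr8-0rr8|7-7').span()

`\1` has to match the exact text group 1 already captured.
The match spans [10:13] → '7-7'.

(10, 13)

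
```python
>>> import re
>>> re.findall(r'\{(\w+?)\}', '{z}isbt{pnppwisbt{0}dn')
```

['z', '0']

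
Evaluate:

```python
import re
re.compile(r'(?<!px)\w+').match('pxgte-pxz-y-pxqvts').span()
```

The negative lookaround is zero-width — it rules out positions where the adjacent text would match, without consuming anything.
`match` is anchored at position 0; if the pattern doesn't fit there, it returns None.
The match spans [0:5] → 'pxgte'.

(0, 5)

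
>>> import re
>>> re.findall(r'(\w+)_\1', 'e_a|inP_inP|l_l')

['inP', 'l']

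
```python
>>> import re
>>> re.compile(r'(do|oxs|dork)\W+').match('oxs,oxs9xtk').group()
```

'oxs,'

`re.match` won't scan ahead — the pattern has to work from the very first character.
The match spans [0:4] → 'oxs,'.
Captured: group 1 = 'oxs'.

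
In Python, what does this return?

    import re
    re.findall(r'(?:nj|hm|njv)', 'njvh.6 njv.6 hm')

['nj', 'nj', 'hm']

Alternation isn't longest-match — the leftmost alternative that fits at this position is chosen.
Walking the string: at [0:2] → 'nj'; at [7:9] → 'nj'; at [13:15] → 'hm'.
Since nothing is captured, `findall` lists the 3 matched substrings directly.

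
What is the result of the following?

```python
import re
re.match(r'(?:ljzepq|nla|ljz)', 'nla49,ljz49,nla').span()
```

(0, 3)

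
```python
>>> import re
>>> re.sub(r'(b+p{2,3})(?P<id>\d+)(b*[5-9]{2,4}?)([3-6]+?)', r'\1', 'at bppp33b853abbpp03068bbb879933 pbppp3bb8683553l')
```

'at bpppabbpp3 pbppp553l'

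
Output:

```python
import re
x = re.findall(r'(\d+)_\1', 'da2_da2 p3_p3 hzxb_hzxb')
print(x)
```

[]

`\1` has to match the exact text group 1 already captured.
`findall` collects group 1 from each match (0 total).
Nothing in the string satisfies the pattern, so the list is empty.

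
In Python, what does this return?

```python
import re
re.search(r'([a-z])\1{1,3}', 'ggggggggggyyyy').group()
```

A backreference is literal: `\1` must see the identical characters the first group matched.
The match spans [0:4] → 'gggg'.

'gggg'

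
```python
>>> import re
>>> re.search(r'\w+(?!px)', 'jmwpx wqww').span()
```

Because the assertion is negative and zero-width, positions next to the forbidden text are skipped.
The match spans [0:5] → 'jmwpx'.

(0, 5)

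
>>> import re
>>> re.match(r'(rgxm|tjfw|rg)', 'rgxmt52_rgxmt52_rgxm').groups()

Alternation tries branches left to right and keeps the first one that lets the overall match succeed at that position.
`match` is anchored at position 0; if the pattern doesn't fit there, it returns None.
The match spans [0:4] → 'rgxm'.
Captured: group 1 = 'rgxm'.

('rgxm',)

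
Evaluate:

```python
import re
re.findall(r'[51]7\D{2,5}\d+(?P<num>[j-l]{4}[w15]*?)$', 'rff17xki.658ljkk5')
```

Pattern: one of [51], then a literal '7'; then 2 to 5 of a non-digit, then one or more of a digit; then exactly 4 of a character in [j-l], then zero or more of one of [w15] (lazy) (captured as 'num'); then anchored at the end.
Matches: at [3:17] match '17xki.658ljkk5', group 1 = 'ljkk5'.
`findall` collects group 1 from the one match (1 total).

['ljkk5']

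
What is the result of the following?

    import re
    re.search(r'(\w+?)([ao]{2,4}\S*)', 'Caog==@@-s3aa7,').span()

(0, 15)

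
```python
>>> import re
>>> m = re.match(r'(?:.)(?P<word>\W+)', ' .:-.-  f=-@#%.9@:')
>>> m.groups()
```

('.:-.-  ',)

The pattern matches any character (non-capturing group); then one or more of a non-word character (captured as 'word').
`match` is anchored at position 0; if the pattern doesn't fit there, it returns None.
The match spans [0:8] → ' .:-.-  '.
Captured: group 1 = '.:-.-  '.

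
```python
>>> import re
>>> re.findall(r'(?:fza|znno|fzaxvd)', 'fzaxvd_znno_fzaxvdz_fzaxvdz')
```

['fza', 'znno', 'fza', 'fza']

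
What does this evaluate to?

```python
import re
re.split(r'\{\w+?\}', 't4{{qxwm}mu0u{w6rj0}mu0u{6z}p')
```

['t4{', 'mu0u', 'mu0u', 'p']

`split` removes every match and returns the 4 fragments in between.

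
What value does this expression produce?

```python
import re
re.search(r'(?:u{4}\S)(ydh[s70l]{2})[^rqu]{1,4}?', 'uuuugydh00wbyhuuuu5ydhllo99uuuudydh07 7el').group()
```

'uuuugydh00w'

The pattern matches exactly 4 of a literal 'u', then a non-whitespace character (non-capturing group); then the literal 'ydh', then exactly 2 of one of [s70l] (captured); then 1 to 4 of any character except [rqu] (lazy).
Because the quantifier is non-greedy, it stops expanding at the earliest point where the rest of the pattern can succeed.
`re.search` tries every starting position until one works.
The match spans [0:11] → 'uuuugydh00w'.
Captured: group 1 = 'ydh00'.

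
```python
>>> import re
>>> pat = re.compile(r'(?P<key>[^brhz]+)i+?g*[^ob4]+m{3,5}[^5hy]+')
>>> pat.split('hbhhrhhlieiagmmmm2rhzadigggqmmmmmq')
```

['hbhhrhh', 'lie', '']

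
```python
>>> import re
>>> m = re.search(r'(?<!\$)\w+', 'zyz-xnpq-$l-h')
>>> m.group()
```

'zyz'

A negative assertion filters positions out without eating any characters.
The match spans [0:3] → 'zyz'.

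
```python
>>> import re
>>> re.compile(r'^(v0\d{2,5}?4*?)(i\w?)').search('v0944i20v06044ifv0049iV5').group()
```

'v0944i2'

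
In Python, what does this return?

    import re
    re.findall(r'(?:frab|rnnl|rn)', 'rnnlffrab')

Alternation isn't longest-match — the leftmost alternative that fits at this position is chosen.
Scanning left to right: at [0:4] → 'rnnl'; at [5:9] → 'frab'.
With no groups in the pattern, `findall` gives back each whole match — 2 here.

['rnnl', 'frab']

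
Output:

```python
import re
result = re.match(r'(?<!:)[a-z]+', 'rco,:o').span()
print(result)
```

`match` is anchored at position 0; if the pattern doesn't fit there, it returns None.
The match spans [0:3] → 'rco'.

(0, 3)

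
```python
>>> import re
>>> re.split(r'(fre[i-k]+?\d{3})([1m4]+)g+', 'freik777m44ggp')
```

Pattern: the literal 'fre', then one or more of a character in [i-k] (lazy), then exactly 3 of a digit (captured); then one or more of one of [1m4] (captured); then one or more of a literal 'g'.
Matches to split on: at [0:13] → 'freik777m44gg'.
The group in the pattern means `split` returns the separators' captures alongside the pieces.

['', 'freik777', 'm44', 'p']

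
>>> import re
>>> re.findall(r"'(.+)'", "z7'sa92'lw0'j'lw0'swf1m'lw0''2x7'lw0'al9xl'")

["sa92'lw0'j'lw0'swf1m'lw0''2x7'lw0'al9xl"]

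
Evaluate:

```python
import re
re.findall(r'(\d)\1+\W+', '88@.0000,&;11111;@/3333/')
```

['8', '0', '1', '3']

After group 1 captures some text, `\1` only succeeds where that same text appears again.
Because there's exactly one group, `findall` drops the full match and keeps group 1 from each hit.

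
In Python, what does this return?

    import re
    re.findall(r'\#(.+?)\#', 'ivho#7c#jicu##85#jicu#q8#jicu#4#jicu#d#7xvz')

['7c', '#85', 'q8', '4', 'd']

Walking the string: at [4:8] match '#7c#', group 1 = '7c'; at [12:17] match '##85#', group 1 = '#85'; at [21:25] match '#q8#', group 1 = 'q8'; at [29:32] match '#4#', group 1 = '4'; at [36:39] match '#d#', group 1 = 'd'.
Because there's exactly one group, `findall` drops the full match and keeps group 1 from each hit.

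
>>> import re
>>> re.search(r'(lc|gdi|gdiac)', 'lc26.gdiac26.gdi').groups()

The match spans [0:2] → 'lc'.
Captured: group 1 = 'lc'.

('lc',)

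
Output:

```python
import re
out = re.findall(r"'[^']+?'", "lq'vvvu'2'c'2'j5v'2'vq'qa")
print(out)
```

Walking the string: at [2:8] → "'vvvu'"; at [9:12] → "'c'"; at [13:18] → "'j5v'"; at [19:23] → "'vq'".
Since nothing is captured, `findall` lists the 4 matched substrings directly.

["'vvvu'", "'c'", "'j5v'", "'vq'"]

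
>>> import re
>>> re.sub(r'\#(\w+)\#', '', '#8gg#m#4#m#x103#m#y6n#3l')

Matches: at [0:5] → '#8gg#'; at [6:9] → '#4#'; at [10:16] → '#x103#'; at [17:22] → '#y6n#'.
Every occurrence is swapped for ''.

'mmm3l'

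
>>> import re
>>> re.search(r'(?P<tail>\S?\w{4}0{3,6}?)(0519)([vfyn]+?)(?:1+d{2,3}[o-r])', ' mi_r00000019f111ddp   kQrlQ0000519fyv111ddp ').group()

'kQrlQ0000519fyv111ddp'

Pattern: optionally a non-whitespace character, then exactly 4 of a word character, then 3 to 6 of the literal '0' (lazy) (captured as 'tail'); then the literal '05', then the literal '19' (captured); then one or more of one of [vfyn] (lazy) (captured); then one or more of a literal '1', then 2 to 3 of the literal 'd', then a character in [o-r] (non-capturing group).
`search` walks the string left to right and returns the first match it finds.
The match spans [23:44] → 'kQrlQ0000519fyv111ddp'.
Captured: group 1 = 'kQrlQ000', group 2 = '0519', group 3 = 'fyv'.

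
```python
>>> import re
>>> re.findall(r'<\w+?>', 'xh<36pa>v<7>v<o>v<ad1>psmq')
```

Matches: at [2:8] → '<36pa>'; at [9:12] → '<7>'; at [13:16] → '<o>'; at [17:22] → '<ad1>'.
`findall` yields the raw match text (4 of them) because the pattern has no groups.

['<36pa>', '<7>', '<o>', '<ad1>']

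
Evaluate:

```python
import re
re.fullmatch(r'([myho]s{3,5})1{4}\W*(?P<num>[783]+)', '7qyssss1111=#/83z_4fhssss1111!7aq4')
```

This matches one of [myho], then 3 to 5 of a literal 's' (captured); then exactly 4 of a literal '1', then zero or more of a non-word character; then one or more of one of [783] (captured as 'num').
For `fullmatch`, every character of the input must be accounted for by the pattern.
Here the string isn't matched end-to-end, so the call returns None.

None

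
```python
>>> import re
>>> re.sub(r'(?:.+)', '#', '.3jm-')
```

'#'

Every occurrence is swapped for '#'.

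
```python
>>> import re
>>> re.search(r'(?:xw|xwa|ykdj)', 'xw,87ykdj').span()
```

`re.search` scans for the first position where the pattern succeeds.
The match spans [0:2] → 'xw'.

(0, 2)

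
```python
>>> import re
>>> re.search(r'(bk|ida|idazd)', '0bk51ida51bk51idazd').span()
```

The match spans [1:3] → 'bk'.

(1, 3)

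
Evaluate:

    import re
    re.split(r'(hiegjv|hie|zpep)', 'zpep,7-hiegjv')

['', 'zpep', ',7-', 'hiegjv', '']

The regex engine tests alternatives in the order written; an earlier branch that matches wins even if a later one would match more.
Matches to split on: at [0:4] → 'zpep'; at [7:13] → 'hiegjv'.
With a capturing group present, the delimiter's captured portion is kept in the result list.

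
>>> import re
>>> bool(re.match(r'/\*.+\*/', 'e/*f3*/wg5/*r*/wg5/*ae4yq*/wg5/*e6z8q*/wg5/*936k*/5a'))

False

With `match`, the pattern is implicitly anchored at the beginning.
Here the string doesn't start with a match, so the call returns None, and `bool(None)` is False.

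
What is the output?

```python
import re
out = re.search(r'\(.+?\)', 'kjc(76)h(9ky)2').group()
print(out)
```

With the lazy modifier that quantifier settles for the fewest repetitions that let the rest of the pattern succeed (the atoms after it are unaffected and can still be greedy).
The match spans [3:7] → '(76)'.

(76)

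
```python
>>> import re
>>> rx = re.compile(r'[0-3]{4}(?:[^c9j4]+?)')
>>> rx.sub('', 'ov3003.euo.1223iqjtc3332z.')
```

A `+?`/`*?`/`{m,n}?` starts at its minimum and grows only as far as needed for what follows to match.
`sub` substitutes '' at each match site.

'oveuo.qjtc.'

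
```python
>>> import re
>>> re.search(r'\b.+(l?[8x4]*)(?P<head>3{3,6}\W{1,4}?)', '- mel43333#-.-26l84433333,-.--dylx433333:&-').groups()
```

This matches a word boundary (`\b`, zero-width); then one or more of any character; then optionally a literal 'l', then zero or more of one of [8x4] (captured); then 3 to 6 of the literal '3', then 1 to 4 of a non-word character (lazy) (captured as 'head').
A `+?`/`*?`/`{m,n}?` starts at its minimum and grows only as far as needed for what follows to match.
`re.search` scans for the first position where the pattern succeeds.
The match spans [2:41] → 'mel43333#-.-26l84433333,-.--dylx433333:'.
Captured: group 1 = '', group 2 = '333:'.

('', '333:')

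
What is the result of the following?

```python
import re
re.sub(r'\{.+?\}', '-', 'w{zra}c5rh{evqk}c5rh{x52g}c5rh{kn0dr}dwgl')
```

'w-c5rh-c5rh-c5rh-dwgl'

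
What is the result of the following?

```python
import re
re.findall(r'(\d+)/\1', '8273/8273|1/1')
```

['8273', '1']

A backreference is literal: `\1` must see the identical characters the first group matched.
Because there's exactly one group, `findall` drops the full match and keeps group 1 from each hit.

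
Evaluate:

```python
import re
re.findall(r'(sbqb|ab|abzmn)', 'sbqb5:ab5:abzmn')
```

['sbqb', 'ab', 'ab']

Alternation isn't longest-match — the leftmost alternative that fits at this position is chosen.
Because there's exactly one group, `findall` drops the full match and keeps group 1 from each hit.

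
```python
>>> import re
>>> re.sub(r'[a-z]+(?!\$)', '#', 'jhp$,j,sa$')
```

`(?!…)`/`(?<!…)` only lets a position through if the neighbouring text does NOT match; no characters are consumed.
Every occurrence is swapped for '#'.

'#p$,#,#a$'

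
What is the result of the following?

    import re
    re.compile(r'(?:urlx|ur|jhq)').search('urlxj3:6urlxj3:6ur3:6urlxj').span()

The regex engine tests alternatives in the order written; an earlier branch that matches wins even if a later one would match more.
The match spans [0:4] → 'urlx'.

(0, 4)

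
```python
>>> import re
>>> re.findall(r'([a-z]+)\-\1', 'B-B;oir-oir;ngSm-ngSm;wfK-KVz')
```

['oir']

`\1` is not a pattern — it's the concrete string captured by group 1, re-applied verbatim.
With a single group, `findall` returns only what that group captured — 1 item.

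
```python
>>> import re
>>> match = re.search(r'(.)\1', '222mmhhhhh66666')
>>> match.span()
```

After group 1 captures some text, `\1` only succeeds where that same text appears again.
Unlike `match`, `search` isn't anchored — it looks for the pattern anywhere in the string.
The match spans [0:2] → '22'.
Captured: group 1 = '2'.

(0, 2)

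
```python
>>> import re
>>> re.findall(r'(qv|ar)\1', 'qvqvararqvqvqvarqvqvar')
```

['qv', 'ar', 'qv', 'qv']

`\1` has to match the exact text group 1 already captured.
Scanning left to right: at [0:4] match 'qvqv', group 1 = 'qv'; at [4:8] match 'arar', group 1 = 'ar'; at [8:12] match 'qvqv', group 1 = 'qv'; at [16:20] match 'qvqv', group 1 = 'qv'.
With a single group, `findall` returns only what that group captured — 4 items.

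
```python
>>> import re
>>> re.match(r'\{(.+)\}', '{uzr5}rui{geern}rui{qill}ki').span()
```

`re.match` won't scan ahead — the pattern has to work from the very first character.
The match spans [0:25] → '{uzr5}rui{geern}rui{qill}'.

(0, 25)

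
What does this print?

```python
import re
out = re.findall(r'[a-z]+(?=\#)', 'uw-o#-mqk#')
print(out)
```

The positive lookaround only admits positions where the adjacent text matches; those characters stay outside the span.
Since nothing is captured, `findall` lists the 2 matched substrings directly.

['o', 'mqk']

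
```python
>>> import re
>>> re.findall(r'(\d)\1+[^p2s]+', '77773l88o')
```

The backreference `\1` re-matches whatever the first group consumed, character for character.
`findall` collects group 1 from the one match (1 total).

['7']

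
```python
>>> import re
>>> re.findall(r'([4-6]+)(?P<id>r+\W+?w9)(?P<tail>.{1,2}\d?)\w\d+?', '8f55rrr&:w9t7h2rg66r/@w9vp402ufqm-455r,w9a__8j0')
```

[('55', 'rrr&:w9', 't7'), ('66', 'r/@w9', 'vp4'), ('455', 'r,w9', 'a_')]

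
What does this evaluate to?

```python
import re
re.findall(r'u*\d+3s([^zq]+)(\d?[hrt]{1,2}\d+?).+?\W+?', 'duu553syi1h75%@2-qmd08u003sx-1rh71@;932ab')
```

The `?` after the quantifier makes it lazy — it takes as little as possible before letting the rest of the pattern try.
With 2 capturing groups, `findall` returns a 2-tuple per match.

[('yi1', 'h7'), ('x-1r', 'h7')]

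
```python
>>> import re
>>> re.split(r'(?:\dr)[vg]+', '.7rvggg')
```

This matches a digit, then a literal 'r' (non-capturing group); then one or more of one of [vg].
Matches to split on: at [1:7] → '7rvggg'.
Each match becomes a cut point; 2 segments remain.

['.', '']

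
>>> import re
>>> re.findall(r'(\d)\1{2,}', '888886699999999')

['8', '9']

`\1` has to match the exact text group 1 already captured.
Scanning left to right: at [0:5] match '88888', group 1 = '8'; at [7:15] match '99999999', group 1 = '9'.
With a single group, `findall` returns only what that group captured — 2 items.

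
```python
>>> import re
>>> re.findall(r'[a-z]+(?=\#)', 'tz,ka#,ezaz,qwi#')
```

['ka', 'qwi']

Because the assertion is zero-width, the text it checks is not consumed and won't appear in the result.
`findall` yields the raw match text (2 of them) because the pattern has no groups.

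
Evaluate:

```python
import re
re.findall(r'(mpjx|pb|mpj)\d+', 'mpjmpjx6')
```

With a single group, `findall` returns only what that group captured — 1 item.

['mpjx']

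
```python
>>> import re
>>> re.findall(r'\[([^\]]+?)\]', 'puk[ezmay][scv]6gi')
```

['ezmay', 'scv']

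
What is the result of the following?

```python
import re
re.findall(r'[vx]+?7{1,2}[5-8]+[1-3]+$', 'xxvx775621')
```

['xxvx775621']

Pattern: one or more of one of [vx] (lazy); then 1 to 2 of the literal '7', then one or more of a character in [5-8], then one or more of a character in [1-3]; then anchored at the end.
Scanning left to right: at [0:10] → 'xxvx775621'.
Since nothing is captured, `findall` lists the 1 matched substring directly.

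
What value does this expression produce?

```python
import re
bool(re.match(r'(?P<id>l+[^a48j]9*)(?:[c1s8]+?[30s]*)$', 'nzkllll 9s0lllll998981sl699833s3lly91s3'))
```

False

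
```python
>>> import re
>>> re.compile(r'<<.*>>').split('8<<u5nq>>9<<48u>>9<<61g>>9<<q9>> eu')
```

['8', ' eu']

Matches to split on: at [1:32] → '<<u5nq>>9<<48u>>9<<61g>>9<<q9>>'.
The string is cut at each match, leaving 2 pieces.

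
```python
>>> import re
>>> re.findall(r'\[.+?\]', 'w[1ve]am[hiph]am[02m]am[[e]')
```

['[1ve]', '[hiph]', '[02m]', '[[e]']

With the lazy modifier that quantifier settles for the fewest repetitions that let the rest of the pattern succeed (the atoms after it are unaffected and can still be greedy).
Walking the string: at [1:6] → '[1ve]'; at [8:14] → '[hiph]'; at [16:21] → '[02m]'; at [23:27] → '[[e]'.
No capturing groups, so `findall` returns the 4 full match strings.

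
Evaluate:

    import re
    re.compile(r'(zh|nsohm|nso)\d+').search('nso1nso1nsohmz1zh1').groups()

The match spans [0:4] → 'nso1'.
Captured: group 1 = 'nso'.

('nso',)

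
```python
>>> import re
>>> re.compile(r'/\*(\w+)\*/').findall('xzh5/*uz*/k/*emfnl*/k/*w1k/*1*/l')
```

['uz', 'emfnl', '1']

Matches: at [4:10] match '/*uz*/', group 1 = 'uz'; at [11:20] match '/*emfnl*/', group 1 = 'emfnl'; at [26:31] match '/*1*/', group 1 = '1'.
With a single group, `findall` returns only what that group captured — 3 items.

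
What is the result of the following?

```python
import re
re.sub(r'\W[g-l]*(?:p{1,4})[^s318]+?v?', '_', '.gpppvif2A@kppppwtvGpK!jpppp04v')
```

'_if2A_tvGpK_4v'

Every occurrence is swapped for '_'.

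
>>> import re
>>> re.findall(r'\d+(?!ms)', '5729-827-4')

['5729', '827', '4']

The negative lookahead/lookbehind blocks any match where the forbidden context is present.
Scanning left to right: at [0:4] → '5729'; at [5:8] → '827'; at [9:10] → '4'.
No capturing groups, so `findall` returns the 3 full match strings.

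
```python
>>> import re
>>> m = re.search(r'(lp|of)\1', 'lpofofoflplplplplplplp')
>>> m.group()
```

'ofof'

The backreference `\1` re-matches whatever the first group consumed, character for character.
The match spans [2:6] → 'ofof'.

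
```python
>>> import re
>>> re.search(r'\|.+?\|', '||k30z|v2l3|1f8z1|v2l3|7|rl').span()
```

(0, 7)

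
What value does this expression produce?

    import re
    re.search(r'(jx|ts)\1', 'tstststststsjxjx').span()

(0, 4)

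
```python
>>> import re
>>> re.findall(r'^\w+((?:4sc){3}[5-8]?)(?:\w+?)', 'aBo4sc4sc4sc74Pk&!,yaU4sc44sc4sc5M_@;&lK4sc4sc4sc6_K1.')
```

The pattern matches anchored at the start of the string; then one or more of a word character; then the literal '4sc' repeated 3 times, then optionally a character in [5-8] (captured); then one or more of a word character (lazy) (non-capturing group).
Matches: at [0:14] match 'aBo4sc4sc4sc74', group 1 = '4sc4sc4sc7'.
Because there's exactly one group, `findall` drops the full match and keeps group 1 from the one hit.

['4sc4sc4sc7']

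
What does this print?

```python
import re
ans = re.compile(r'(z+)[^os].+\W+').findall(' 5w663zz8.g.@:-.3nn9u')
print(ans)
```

The pattern matches one or more of a literal 'z' (captured); then any character except [os], then one or more of any character, then one or more of a non-word character.
With a single group, `findall` returns only what that group captured — 1 item.

['zz']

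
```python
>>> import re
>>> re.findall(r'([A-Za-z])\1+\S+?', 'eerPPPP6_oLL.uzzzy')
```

['e', 'P', 'L', 'z']

A backreference is literal: `\1` must see the identical characters the first group matched.
With a single group, `findall` returns only what that group captured — 4 items.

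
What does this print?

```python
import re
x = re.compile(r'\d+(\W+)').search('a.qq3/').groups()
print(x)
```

The pattern matches one or more of a digit; then one or more of a non-word character (captured).
Unlike `match`, `search` isn't anchored — it looks for the pattern anywhere in the string.
The match spans [4:6] → '3/'.
Captured: group 1 = '/'.

('/',)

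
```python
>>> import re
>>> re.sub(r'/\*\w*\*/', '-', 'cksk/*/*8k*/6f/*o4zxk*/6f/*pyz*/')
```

'cksk/*-6f-6f-'

Each match is replaced by '-'.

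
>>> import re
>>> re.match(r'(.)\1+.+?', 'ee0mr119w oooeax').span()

(0, 3)

A backreference is literal: `\1` must see the identical characters the first group matched.
`match` is anchored at position 0; if the pattern doesn't fit there, it returns None.
The match spans [0:3] → 'ee0'.
Captured: group 1 = 'e'.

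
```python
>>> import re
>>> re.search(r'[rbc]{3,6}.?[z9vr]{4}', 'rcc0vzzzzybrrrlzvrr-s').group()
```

'rcc0vzzz'

Pattern: 3 to 6 of one of [rbc]; then optionally any character; then exactly 4 of one of [z9vr].
`search` walks the string left to right and returns the first match it finds.
The match spans [0:8] → 'rcc0vzzz'.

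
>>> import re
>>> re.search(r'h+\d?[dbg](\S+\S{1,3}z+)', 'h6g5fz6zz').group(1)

The pattern matches one or more of the literal 'h', then optionally a digit, then one of [dbg]; then one or more of a non-whitespace character, then 1 to 3 of a non-whitespace character, then one or more of a literal 'z' (captured).
`search` walks the string left to right and returns the first match it finds.
The match spans [0:9] → 'h6g5fz6zz'.
Captured: group 1 = '5fz6zz'.

'5fz6zz'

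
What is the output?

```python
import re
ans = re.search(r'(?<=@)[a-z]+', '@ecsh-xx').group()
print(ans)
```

The `(?=…)`/`(?<=…)` assertion just peeks at neighbouring text; it doesn't advance the match position.
Unlike `match`, `search` isn't anchored — it looks for the pattern anywhere in the string.
The match spans [1:5] → 'ecsh'.

ecsh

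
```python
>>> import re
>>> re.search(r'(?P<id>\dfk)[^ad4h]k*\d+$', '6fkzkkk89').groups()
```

The pattern matches a digit, then the literal 'fk' (captured as 'id'); then any character except [ad4h], then zero or more of the literal 'k', then one or more of a digit; then anchored at the end.
`re.search` tries every starting position until one works.
The match spans [0:9] → '6fkzkkk89'.
Captured: group 1 = '6fk'.

('6fk',)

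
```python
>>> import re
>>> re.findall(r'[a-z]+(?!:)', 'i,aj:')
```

['i', 'a']

The negative lookahead/lookbehind blocks any match where the forbidden context is present.
`findall` yields the raw match text (2 of them) because the pattern has no groups.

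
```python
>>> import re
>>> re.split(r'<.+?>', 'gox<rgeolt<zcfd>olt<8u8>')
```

['gox', 'olt', '']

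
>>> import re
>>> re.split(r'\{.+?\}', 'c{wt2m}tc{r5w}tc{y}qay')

With the lazy modifier that quantifier settles for the fewest repetitions that let the rest of the pattern succeed (the atoms after it are unaffected and can still be greedy).
The string is cut at each match, leaving 4 pieces.

['c', 'tc', 'tc', 'qay']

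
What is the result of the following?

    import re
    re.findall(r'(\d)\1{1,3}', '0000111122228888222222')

['0', '1', '2', '8', '2', '2']

`\1` is not a pattern — it's the concrete string captured by group 1, re-applied verbatim.
Because there's exactly one group, `findall` drops the full match and keeps group 1 from each hit.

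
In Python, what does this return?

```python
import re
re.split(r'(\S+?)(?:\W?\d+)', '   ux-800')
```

The pattern matches one or more of a non-whitespace character (lazy) (captured); then optionally a non-word character, then one or more of a digit (non-capturing group).
With the lazy modifier that quantifier settles for the fewest repetitions that let the rest of the pattern succeed (the atoms after it are unaffected and can still be greedy).
Matches to split on: at [3:9] → 'ux-800'.
`re.split` interleaves the captured-group text with the surrounding fragments.

['   ', 'ux', '']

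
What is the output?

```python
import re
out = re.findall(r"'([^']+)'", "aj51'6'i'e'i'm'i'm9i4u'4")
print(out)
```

['6', 'e', 'm', 'm9i4u']

Walking the string: at [4:7] match "'6'", group 1 = '6'; at [8:11] match "'e'", group 1 = 'e'; at [12:15] match "'m'", group 1 = 'm'; at [16:23] match "'m9i4u'", group 1 = 'm9i4u'.
`findall` collects group 1 from each match (4 total).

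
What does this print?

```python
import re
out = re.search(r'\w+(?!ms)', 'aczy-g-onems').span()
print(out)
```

(0, 4)

The negative lookaround is zero-width — it rules out positions where the adjacent text would match, without consuming anything.
The match spans [0:4] → 'aczy'.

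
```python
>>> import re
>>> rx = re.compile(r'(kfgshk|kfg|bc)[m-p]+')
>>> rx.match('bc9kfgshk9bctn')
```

`re.match` won't scan ahead — the pattern has to work from the very first character.
Here the pattern fails at index 0, so the call returns None.

None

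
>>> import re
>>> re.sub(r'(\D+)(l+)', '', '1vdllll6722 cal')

`sub` substitutes '' at each match site.

'16722'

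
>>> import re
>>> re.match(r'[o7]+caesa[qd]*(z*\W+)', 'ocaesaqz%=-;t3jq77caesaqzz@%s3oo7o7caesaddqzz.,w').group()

'ocaesaqz%=-;'

This matches one or more of one of [o7], then the literal 'cae'; then the literal 'sa', then zero or more of one of [qd]; then zero or more of the literal 'z', then one or more of a non-word character (captured).
`match` is anchored at position 0; if the pattern doesn't fit there, it returns None.
The match spans [0:12] → 'ocaesaqz%=-;'.
Captured: group 1 = 'z%=-;'.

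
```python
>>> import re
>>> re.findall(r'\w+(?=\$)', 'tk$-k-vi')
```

['tk']

Because the assertion is zero-width, the text it checks is not consumed and won't appear in the result.
`findall` yields the raw match text (1 of them) because the pattern has no groups.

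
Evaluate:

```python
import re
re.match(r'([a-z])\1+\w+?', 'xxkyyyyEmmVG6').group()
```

'xxk'

With `match`, the pattern is implicitly anchored at the beginning.
The match spans [0:3] → 'xxk'.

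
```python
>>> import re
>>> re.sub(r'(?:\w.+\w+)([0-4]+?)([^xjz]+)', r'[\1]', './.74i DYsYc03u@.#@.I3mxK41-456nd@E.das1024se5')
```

'./.[4]'

This matches a word character, then one or more of any character, then one or more of a word character (non-capturing group); then one or more of a character in [0-4] (lazy) (captured); then one or more of any character except [xjz] (captured).
Matches: at [3:46] → '74i DYsYc03u@.#@.I3mxK41-456nd@E.das1024se5'.
`\1` in the replacement pulls in group 1's text for each match.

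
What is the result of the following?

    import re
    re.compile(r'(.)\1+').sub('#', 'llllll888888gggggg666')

'####'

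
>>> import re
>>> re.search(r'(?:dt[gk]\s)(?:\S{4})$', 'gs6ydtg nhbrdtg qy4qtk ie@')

None

This matches the literal 'dt', then one of [gk], then whitespace (non-capturing group); then exactly 4 of a non-whitespace character (non-capturing group); then anchored at the end.
`search` walks the string left to right and returns the first match it finds.
Here nothing in the string fits, so the call returns None.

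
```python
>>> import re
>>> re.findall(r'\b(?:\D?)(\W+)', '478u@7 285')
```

['@', ' ']

With a single group, `findall` returns only what that group captured — 2 items.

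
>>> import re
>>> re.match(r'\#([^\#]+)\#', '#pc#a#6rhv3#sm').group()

`match` is anchored at position 0; if the pattern doesn't fit there, it returns None.
The match spans [0:4] → '#pc#'.
Captured: group 1 = 'pc'.

'#pc#'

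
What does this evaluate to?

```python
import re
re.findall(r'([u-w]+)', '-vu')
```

['vu']

The pattern matches one or more of a character in [u-w] (captured).
Scanning left to right: at [1:3] match 'vu', group 1 = 'vu'.
`findall` collects group 1 from the one match (1 total).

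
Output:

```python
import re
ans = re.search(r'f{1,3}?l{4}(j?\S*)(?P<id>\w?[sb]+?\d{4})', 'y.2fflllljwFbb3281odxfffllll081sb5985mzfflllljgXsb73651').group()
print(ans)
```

fflllljwFbb3281odxfffllll081sb5985mzfflllljgXsb7365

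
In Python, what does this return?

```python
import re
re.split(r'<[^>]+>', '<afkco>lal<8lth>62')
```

Each match becomes a cut point; 3 segments remain.

['', 'lal', '62']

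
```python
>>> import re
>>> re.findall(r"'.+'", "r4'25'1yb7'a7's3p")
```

["'25'1yb7'a7'"]

`findall` yields the raw match text (1 of them) because the pattern has no groups.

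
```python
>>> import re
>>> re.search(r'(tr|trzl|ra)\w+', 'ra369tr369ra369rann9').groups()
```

The match spans [0:20] → 'ra369tr369ra369rann9'.
Captured: group 1 = 'ra'.

('ra',)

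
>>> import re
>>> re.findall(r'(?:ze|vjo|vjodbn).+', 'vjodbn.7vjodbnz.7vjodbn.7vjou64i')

Matches: at [0:32] → 'vjodbn.7vjodbnz.7vjodbn.7vjou64i'.
No capturing groups, so `findall` returns the 1 full match string.

['vjodbn.7vjodbnz.7vjodbn.7vjou64i']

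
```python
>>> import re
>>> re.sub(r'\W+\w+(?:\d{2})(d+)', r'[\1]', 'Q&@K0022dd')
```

This matches one or more of a non-word character, then one or more of a word character; then exactly 2 of a digit (non-capturing group); then one or more of a literal 'd' (captured).
The replacement refers to a captured group, so each match is rewritten using its own captured text.

'Q[dd]'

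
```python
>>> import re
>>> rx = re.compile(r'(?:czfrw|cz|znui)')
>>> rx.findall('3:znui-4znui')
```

['znui', 'znui']

Matches: at [2:6] → 'znui'; at [8:12] → 'znui'.
With no groups in the pattern, `findall` gives back each whole match — 2 here.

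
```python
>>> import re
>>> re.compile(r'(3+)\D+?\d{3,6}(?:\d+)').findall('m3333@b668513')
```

['3333']

The pattern matches one or more of a literal '3' (captured); then one or more of a non-digit (lazy), then 3 to 6 of a digit; then one or more of a digit (non-capturing group).
Matches: at [1:13] match '3333@b668513', group 1 = '3333'.
Because there's exactly one group, `findall` drops the full match and keeps group 1 from the one hit.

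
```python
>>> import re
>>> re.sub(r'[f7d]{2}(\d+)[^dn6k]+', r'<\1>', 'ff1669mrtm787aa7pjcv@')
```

'<1669>'

`\1` in the replacement pulls in group 1's text for each match.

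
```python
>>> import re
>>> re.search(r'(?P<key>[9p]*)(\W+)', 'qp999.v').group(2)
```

This matches zero or more of one of [9p] (captured as 'key'); then one or more of a non-word character (captured).
Unlike `match`, `search` isn't anchored — it looks for the pattern anywhere in the string.
The match spans [1:6] → 'p999.'.
Captured: group 1 = 'p999', group 2 = '.'.

'.'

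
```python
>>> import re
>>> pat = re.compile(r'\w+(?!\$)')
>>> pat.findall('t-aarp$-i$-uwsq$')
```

['t', 'aar', 'uws']

Because the assertion is negative and zero-width, positions next to the forbidden text are skipped.
Walking the string: at [0:1] → 't'; at [2:5] → 'aar'; at [11:14] → 'uws'.
With no groups in the pattern, `findall` gives back each whole match — 3 here.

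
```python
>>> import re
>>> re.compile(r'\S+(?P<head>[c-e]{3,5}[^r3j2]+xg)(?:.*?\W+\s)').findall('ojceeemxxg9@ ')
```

['eeemxxg']

The pattern matches one or more of a non-whitespace character; then 3 to 5 of a character in [c-e], then one or more of any character except [r3j2], then the literal 'xg' (captured as 'head'); then zero or more of any character (lazy), then one or more of a non-word character, then whitespace (non-capturing group).
Scanning left to right: at [0:13] match 'ojceeemxxg9@ ', group 1 = 'eeemxxg'.
`findall` collects group 1 from the one match (1 total).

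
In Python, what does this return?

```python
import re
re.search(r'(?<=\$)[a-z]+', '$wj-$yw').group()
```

The `(?=…)`/`(?<=…)` assertion just peeks at neighbouring text; it doesn't advance the match position.
`search` walks the string left to right and returns the first match it finds.
The match spans [1:3] → 'wj'.

'wj'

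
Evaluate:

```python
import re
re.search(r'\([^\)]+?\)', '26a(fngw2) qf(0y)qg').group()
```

The match spans [3:10] → '(fngw2)'.

'(fngw2)'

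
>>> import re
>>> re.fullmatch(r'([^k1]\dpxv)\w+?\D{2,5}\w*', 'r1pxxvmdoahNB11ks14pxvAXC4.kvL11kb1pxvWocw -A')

None

This matches any character except [k1], then a digit, then the literal 'pxv' (captured); then one or more of a word character (lazy); then 2 to 5 of a non-digit, then zero or more of a word character.
`fullmatch` succeeds only if the pattern covers the string from start to end.
Here the string isn't matched end-to-end, so the call returns None.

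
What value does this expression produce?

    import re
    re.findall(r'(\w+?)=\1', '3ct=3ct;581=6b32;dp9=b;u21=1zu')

The backreference `\1` re-matches whatever the first group consumed, character for character.
Matches: at [0:7] match '3ct=3ct', group 1 = '3ct'; at [25:28] match '1=1', group 1 = '1'.
One capturing group, so `findall` returns just the captured substring from each match — 2 in all.

['3ct', '1']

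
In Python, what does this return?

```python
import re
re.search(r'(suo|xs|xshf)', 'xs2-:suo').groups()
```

`re.search` tries every starting position until one works.
The match spans [0:2] → 'xs'.
Captured: group 1 = 'xs'.

('xs',)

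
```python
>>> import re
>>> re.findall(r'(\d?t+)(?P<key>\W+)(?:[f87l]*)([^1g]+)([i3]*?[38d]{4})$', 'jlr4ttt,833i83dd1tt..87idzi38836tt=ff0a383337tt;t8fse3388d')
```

[('1tt', '..', 'idzi38836tt=ff0a383337tt;t8fse3', '388d')]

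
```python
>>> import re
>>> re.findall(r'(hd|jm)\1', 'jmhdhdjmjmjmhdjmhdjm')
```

['hd', 'jm']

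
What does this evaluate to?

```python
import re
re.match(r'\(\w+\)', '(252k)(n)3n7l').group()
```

'(252k)'

`re.match` only tries the pattern at the start of the string.
The match spans [0:6] → '(252k)'.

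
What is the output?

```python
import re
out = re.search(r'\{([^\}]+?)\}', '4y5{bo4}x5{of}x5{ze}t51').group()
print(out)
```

{bo4}

The match spans [3:8] → '{bo4}'.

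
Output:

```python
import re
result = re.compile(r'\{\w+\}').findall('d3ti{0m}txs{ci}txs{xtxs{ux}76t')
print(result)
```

Walking the string: at [4:8] → '{0m}'; at [11:15] → '{ci}'; at [23:27] → '{ux}'.
No capturing groups, so `findall` returns the 3 full match strings.

['{0m}', '{ci}', '{ux}']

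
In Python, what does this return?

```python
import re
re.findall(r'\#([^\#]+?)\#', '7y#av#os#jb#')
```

Walking the string: at [2:6] match '#av#', group 1 = 'av'; at [8:12] match '#jb#', group 1 = 'jb'.
With a single group, `findall` returns only what that group captured — 2 items.

['av', 'jb']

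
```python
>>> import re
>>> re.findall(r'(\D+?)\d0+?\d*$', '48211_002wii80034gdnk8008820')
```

Pattern: one or more of a non-digit (lazy) (captured); then a digit, then one or more of the literal '0' (lazy), then zero or more of a digit; then anchored at the end.
Scanning left to right: at [17:28] match 'gdnk8008820', group 1 = 'gdnk'.
`findall` collects group 1 from the one match (1 total).

['gdnk']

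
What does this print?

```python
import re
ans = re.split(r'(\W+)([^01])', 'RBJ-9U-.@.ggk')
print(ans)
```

['RBJ', '-', '9', 'U', '-.@.', 'g', 'gk']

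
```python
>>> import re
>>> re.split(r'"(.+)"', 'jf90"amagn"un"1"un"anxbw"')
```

['jf90', 'amagn"un"1"un"anxbw', '']

Matches to split on: at [4:25] → '"amagn"un"1"un"anxbw"'.
Because the pattern has a capturing group, `split` also inserts each captured text between the pieces.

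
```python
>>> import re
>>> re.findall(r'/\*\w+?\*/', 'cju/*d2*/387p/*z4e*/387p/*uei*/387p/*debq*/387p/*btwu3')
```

Scanning left to right: at [3:9] → '/*d2*/'; at [13:20] → '/*z4e*/'; at [24:31] → '/*uei*/'; at [35:43] → '/*debq*/'.
No capturing groups, so `findall` returns the 4 full match strings.

['/*d2*/', '/*z4e*/', '/*uei*/', '/*debq*/']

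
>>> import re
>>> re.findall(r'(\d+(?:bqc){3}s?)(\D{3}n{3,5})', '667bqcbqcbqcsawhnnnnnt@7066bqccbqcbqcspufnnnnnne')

[('667bqcbqcbqcs', 'awhnnnnn')]

Pattern: one or more of a digit, then the literal 'bqc' repeated 3 times, then optionally the literal 's' (captured); then exactly 3 of a non-digit, then 3 to 5 of the literal 'n' (captured).
Scanning left to right: at [0:21] match '667bqcbqcbqcsawhnnnnn', groups = ('667bqcbqcbqcs', 'awhnnnnn').
Multiple groups make `findall` return tuples — one 2-tuple for the one match.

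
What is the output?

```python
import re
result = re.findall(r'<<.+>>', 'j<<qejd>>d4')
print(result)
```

No capturing groups, so `findall` returns the 1 full match string.

['<<qejd>>']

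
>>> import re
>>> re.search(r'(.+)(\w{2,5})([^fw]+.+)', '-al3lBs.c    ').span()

(0, 13)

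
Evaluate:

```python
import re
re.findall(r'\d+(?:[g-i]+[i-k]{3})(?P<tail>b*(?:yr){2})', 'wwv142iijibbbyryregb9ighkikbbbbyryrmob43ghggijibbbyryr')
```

['bbbyryr', 'bbbbyryr', 'bbbyryr']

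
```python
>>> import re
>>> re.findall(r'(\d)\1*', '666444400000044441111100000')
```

['6', '4', '0', '4', '1', '0']

`\1` is not a pattern — it's the concrete string captured by group 1, re-applied verbatim.
Matches: at [0:3] match '666', group 1 = '6'; at [3:7] match '4444', group 1 = '4'; at [7:13] match '000000', group 1 = '0'; at [13:17] match '4444', group 1 = '4'; at [17:22] match '11111', group 1 = '1'; ….
One capturing group, so `findall` returns just the captured substring from each match — 6 in all.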